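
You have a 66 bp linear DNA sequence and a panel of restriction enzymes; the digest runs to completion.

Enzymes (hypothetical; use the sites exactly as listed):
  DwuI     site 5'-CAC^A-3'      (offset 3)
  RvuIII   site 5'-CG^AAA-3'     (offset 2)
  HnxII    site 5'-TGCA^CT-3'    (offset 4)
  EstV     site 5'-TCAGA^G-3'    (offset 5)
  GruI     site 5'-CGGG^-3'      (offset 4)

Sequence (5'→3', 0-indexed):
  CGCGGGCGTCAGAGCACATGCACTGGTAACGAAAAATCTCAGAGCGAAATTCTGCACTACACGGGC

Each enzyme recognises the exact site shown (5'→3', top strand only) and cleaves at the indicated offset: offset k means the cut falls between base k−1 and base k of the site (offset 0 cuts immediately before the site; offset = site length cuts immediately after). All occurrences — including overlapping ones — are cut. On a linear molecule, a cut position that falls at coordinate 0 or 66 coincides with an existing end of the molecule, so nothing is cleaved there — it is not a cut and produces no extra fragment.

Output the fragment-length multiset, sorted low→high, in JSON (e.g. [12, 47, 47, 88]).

[1,3,4,5,6,7,9,9,10,12]

Scan for sites:
  DwuI (CACA, off=3): starts [14] → cuts [17]
  RvuIII (CGAAA, off=2): starts [29, 44] → cuts [31, 46]
  HnxII (TGCACT, off=4): starts [18, 52] → cuts [22, 56]
  EstV (TCAGAG, off=5): starts [8, 38] → cuts [13, 43]
  GruI (CGGG, off=4): starts [2, 61] → cuts [6, 65]

Pooled cuts: [6, 13, 17, 22, 31, 43, 46, 56, 65]

Fragment lengths:
  [0,6): 6 bp
  [6,13): 7 bp
  [13,17): 4 bp
  [17,22): 5 bp
  [22,31): 9 bp
  [31,43): 12 bp
  [43,46): 3 bp
  [46,56): 10 bp
  [56,65): 9 bp
  [65,66): 1 bp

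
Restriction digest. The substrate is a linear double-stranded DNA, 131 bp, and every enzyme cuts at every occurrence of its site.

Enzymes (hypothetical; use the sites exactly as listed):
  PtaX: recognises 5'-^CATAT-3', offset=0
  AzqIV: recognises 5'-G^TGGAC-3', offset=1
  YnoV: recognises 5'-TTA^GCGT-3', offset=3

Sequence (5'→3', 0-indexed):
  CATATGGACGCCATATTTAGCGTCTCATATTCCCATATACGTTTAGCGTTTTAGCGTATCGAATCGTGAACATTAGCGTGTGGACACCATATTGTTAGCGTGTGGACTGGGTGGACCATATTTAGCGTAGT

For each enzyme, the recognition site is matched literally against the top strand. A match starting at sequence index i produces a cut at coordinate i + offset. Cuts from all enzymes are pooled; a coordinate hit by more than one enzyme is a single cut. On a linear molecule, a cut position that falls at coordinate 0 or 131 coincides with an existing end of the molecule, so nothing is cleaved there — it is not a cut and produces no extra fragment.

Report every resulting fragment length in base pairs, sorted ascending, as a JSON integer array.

[5,5,5,6,7,7,8,8,8,8,9,10,11,12,22]

Site scan:
  PtaX (CATAT, off=0): starts [0, 11, 25, 33, 87, 116] → cuts [11, 25, 33, 87, 116] (position 0 is a terminus of the linear molecule — no cut)
  AzqIV (GTGGAC, off=1): starts [79, 101, 110] → cuts [80, 102, 111]
  YnoV (TTAGCGT, off=3): starts [16, 42, 50, 72, 94, 121] → cuts [19, 45, 53, 75, 97, 124]

All cut coordinates (distinct, sorted): [11, 19, 25, 33, 45, 53, 75, 80, 87, 97, 102, 111, 116, 124]

Fragments:
  [0,11): 11 bp
  [11,19): 8 bp
  [19,25): 6 bp
  [25,33): 8 bp
  [33,45): 12 bp
  [45,53): 8 bp
  [53,75): 22 bp
  [75,80): 5 bp
  [80,87): 7 bp
  [87,97): 10 bp
  [97,102): 5 bp
  [102,111): 9 bp
  [111,116): 5 bp
  [116,124): 8 bp
  [124,131): 7 bp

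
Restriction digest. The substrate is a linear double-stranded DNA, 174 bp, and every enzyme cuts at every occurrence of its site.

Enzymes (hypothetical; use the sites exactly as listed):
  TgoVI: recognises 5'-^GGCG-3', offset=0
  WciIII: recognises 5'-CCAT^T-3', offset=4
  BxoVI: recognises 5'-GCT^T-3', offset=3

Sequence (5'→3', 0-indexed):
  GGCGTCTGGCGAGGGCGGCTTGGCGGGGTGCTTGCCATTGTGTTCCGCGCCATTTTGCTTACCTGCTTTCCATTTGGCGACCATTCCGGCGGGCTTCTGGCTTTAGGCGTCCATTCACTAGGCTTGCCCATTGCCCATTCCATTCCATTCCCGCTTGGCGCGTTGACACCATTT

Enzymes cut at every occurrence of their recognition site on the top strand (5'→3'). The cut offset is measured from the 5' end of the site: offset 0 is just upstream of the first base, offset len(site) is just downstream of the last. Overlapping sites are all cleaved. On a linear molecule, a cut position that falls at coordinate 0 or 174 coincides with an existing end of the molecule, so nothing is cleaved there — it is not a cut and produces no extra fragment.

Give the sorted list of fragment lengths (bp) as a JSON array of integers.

[1,1,2,2,3,3,5,5,6,6,6,6,7,7,7,7,7,7,8,8,9,9,10,11,15,16]

Per-enzyme occurrences:
  TgoVI GGCG/0: at [0, 7, 13, 21, 75, 87, 105, 156] ⇒ [7, 13, 21, 75, 87, 105, 156] (position 0 is a terminus of the linear molecule — no cut)
  WciIII CCATT/4: at [34, 49, 69, 80, 110, 127, 134, 139, 144, 168] ⇒ [38, 53, 73, 84, 114, 131, 138, 143, 148, 172]
  BxoVI GCTT/3: at [17, 29, 56, 64, 92, 99, 121, 152] ⇒ [20, 32, 59, 67, 95, 102, 124, 155]

Pooled cuts: [7, 13, 20, 21, 32, 38, 53, 59, 67, 73, 75, 84, 87, 95, 102, 105, 114, 124, 131, 138, 143, 148, 155, 156, 172]

Fragment lengths:
  [0,7): 7 bp
  [7,13): 6 bp
  [13,20): 7 bp
  [20,21): 1 bp
  [21,32): 11 bp
  [32,38): 6 bp
  [38,53): 15 bp
  [53,59): 6 bp
  [59,67): 8 bp
  [67,73): 6 bp
  [73,75): 2 bp
  [75,84): 9 bp
  [84,87): 3 bp
  [87,95): 8 bp
  [95,102): 7 bp
  [102,105): 3 bp
  [105,114): 9 bp
  [114,124): 10 bp
  [124,131): 7 bp
  [131,138): 7 bp
  [138,143): 5 bp
  [143,148): 5 bp
  [148,155): 7 bp
  [155,156): 1 bp
  [156,172): 16 bp
  [172,174): 2 bp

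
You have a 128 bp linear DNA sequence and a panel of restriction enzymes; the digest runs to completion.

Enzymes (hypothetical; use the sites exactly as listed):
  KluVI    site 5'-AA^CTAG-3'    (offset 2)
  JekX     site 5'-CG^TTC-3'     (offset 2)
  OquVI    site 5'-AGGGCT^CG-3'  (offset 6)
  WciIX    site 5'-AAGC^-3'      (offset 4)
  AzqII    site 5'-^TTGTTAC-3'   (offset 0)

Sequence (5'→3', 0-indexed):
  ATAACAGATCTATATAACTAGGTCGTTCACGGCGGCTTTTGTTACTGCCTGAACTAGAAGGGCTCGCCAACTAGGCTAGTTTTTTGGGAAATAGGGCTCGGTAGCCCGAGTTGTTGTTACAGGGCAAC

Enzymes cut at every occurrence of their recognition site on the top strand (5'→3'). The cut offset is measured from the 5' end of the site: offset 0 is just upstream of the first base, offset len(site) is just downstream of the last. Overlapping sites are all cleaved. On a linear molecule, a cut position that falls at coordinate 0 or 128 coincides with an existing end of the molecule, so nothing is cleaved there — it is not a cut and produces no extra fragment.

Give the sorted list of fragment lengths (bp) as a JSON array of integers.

Site scan:
  KluVI (AACTAG, off=2): starts [15, 51, 68] → cuts [17, 53, 70]
  JekX (CGTTC, off=2): starts [23] → cuts [25]
  OquVI (AGGGCTCG, off=6): starts [58, 92] → cuts [64, 98]
  WciIX (AAGC, off=4): no sites
  AzqII (TTGTTAC, off=0): starts [38, 113] → cuts [38, 113]

All cut coordinates (distinct, sorted): [17, 25, 38, 53, 64, 70, 98, 113]

Fragments:
  [0,17): 17 bp
  [17,25): 8 bp
  [25,38): 13 bp
  [38,53): 15 bp
  [53,64): 11 bp
  [64,70): 6 bp
  [70,98): 28 bp
  [98,113): 15 bp
  [113,128): 15 bp

[6,8,11,13,15,15,15,17,28]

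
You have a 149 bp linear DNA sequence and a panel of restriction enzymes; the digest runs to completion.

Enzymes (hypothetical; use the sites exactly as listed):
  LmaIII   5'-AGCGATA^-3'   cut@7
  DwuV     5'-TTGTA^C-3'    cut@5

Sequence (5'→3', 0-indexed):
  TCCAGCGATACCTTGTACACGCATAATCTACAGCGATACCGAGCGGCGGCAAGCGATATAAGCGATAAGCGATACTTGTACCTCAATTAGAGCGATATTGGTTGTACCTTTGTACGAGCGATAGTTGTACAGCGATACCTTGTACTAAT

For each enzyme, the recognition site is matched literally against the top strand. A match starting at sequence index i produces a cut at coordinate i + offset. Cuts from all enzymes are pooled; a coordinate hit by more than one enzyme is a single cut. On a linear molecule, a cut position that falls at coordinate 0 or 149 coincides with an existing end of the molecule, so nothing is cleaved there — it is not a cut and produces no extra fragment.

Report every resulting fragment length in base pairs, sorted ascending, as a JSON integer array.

[5,6,6,7,7,7,8,8,9,9,9,10,17,20,21]

Scan for sites:
  LmaIII (AGCGATA, off=7): starts [3, 31, 51, 60, 67, 90, 116, 130] → cuts [10, 38, 58, 67, 74, 97, 123, 137]
  DwuV (TTGTAC, off=5): starts [12, 75, 101, 109, 124, 139] → cuts [17, 80, 106, 114, 129, 144]

All cut coordinates (distinct, sorted): [10, 17, 38, 58, 67, 74, 80, 97, 106, 114, 123, 129, 137, 144]

Fragments:
  [0,10): 10 bp
  [10,17): 7 bp
  [17,38): 21 bp
  [38,58): 20 bp
  [58,67): 9 bp
  [67,74): 7 bp
  [74,80): 6 bp
  [80,97): 17 bp
  [97,106): 9 bp
  [106,114): 8 bp
  [114,123): 9 bp
  [123,129): 6 bp
  [129,137): 8 bp
  [137,144): 7 bp
  [144,149): 5 bp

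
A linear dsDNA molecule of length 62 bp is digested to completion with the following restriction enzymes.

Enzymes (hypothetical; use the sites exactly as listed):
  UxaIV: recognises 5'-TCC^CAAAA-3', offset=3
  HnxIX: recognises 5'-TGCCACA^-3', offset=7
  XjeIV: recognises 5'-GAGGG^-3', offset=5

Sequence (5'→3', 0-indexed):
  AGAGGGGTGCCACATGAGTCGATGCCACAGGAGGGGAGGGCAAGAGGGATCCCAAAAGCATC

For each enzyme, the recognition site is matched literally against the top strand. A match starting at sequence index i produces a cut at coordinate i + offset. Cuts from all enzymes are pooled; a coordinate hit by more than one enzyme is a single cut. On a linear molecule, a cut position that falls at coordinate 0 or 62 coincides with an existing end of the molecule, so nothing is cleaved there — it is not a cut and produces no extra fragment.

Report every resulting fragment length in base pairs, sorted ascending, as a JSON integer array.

[4,5,6,6,8,8,10,15]

Scan for sites:
  UxaIV TCCCAAAA/3: at [49] ⇒ [52]
  HnxIX TGCCACA/7: at [7, 22] ⇒ [14, 29]
  XjeIV GAGGG/5: at [1, 30, 35, 43] ⇒ [6, 35, 40, 48]

Pooled cuts: [6, 14, 29, 35, 40, 48, 52]

Fragments:
  [0,6): 6 bp
  [6,14): 8 bp
  [14,29): 15 bp
  [29,35): 6 bp
  [35,40): 5 bp
  [40,48): 8 bp
  [48,52): 4 bp
  [52,62): 10 bp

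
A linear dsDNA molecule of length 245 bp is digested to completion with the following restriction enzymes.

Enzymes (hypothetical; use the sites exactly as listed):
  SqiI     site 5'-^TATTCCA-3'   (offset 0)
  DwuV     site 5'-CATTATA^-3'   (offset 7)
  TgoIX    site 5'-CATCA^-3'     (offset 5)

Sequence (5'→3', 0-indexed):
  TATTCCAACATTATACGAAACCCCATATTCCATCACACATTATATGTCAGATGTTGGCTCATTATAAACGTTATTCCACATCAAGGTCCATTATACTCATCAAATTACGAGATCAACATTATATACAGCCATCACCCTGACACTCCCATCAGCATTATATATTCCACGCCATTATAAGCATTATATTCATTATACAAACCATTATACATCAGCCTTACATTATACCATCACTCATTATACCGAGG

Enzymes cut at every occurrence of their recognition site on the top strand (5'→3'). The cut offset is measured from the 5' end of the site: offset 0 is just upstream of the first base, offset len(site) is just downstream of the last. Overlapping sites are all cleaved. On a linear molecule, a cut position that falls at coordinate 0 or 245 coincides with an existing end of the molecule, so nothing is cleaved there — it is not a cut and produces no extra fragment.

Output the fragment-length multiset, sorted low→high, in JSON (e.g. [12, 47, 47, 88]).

Site scan:
  SqiI TATTCCA/0: at [0, 25, 71, 159] ⇒ [25, 71, 159] (position 0 is a terminus of the linear molecule — no cut)
  DwuV CATTATA/7: at [8, 37, 59, 88, 116, 152, 169, 178, 187, 199, 217, 232] ⇒ [15, 44, 66, 95, 123, 159, 176, 185, 194, 206, 224, 239]
  TgoIX CATCA/5: at [30, 78, 97, 129, 146, 206, 225] ⇒ [35, 83, 102, 134, 151, 211, 230]

Pooled cuts: [15, 25, 35, 44, 66, 71, 83, 95, 102, 123, 134, 151, 159, 176, 185, 194, 206, 211, 224, 230, 239]

Fragment lengths:
  [0,15): 15 bp
  [15,25): 10 bp
  [25,35): 10 bp
  [35,44): 9 bp
  [44,66): 22 bp
  [66,71): 5 bp
  [71,83): 12 bp
  [83,95): 12 bp
  [95,102): 7 bp
  [102,123): 21 bp
  [123,134): 11 bp
  [134,151): 17 bp
  [151,159): 8 bp
  [159,176): 17 bp
  [176,185): 9 bp
  [185,194): 9 bp
  [194,206): 12 bp
  [206,211): 5 bp
  [211,224): 13 bp
  [224,230): 6 bp
  [230,239): 9 bp
  [239,245): 6 bp

[5,5,6,6,7,8,9,9,9,9,10,10,11,12,12,12,13,15,17,17,21,22]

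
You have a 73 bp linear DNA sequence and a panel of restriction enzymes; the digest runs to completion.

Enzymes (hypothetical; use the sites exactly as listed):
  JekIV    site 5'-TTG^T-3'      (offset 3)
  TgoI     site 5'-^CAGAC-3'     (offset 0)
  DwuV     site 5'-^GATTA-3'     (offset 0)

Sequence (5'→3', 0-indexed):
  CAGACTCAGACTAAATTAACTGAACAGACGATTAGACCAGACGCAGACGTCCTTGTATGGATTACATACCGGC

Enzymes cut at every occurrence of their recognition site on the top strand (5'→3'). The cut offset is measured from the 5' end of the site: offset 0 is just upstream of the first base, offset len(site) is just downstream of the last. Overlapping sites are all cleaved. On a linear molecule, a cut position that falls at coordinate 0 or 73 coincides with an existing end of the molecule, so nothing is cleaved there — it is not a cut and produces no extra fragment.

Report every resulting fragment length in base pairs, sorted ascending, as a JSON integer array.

[4,5,6,6,8,12,14,18]

Per-enzyme occurrences:
  JekIV TTGT/3: at [52] ⇒ [55]
  TgoI CAGAC/0: at [0, 6, 24, 37, 43] ⇒ [6, 24, 37, 43] (position 0 is a terminus of the linear molecule — no cut)
  DwuV GATTA/0: at [29, 59] ⇒ [29, 59]

Pooled cuts: [6, 24, 29, 37, 43, 55, 59]

Fragments:
  [0,6): 6 bp
  [6,24): 18 bp
  [24,29): 5 bp
  [29,37): 8 bp
  [37,43): 6 bp
  [43,55): 12 bp
  [55,59): 4 bp
  [59,73): 14 bp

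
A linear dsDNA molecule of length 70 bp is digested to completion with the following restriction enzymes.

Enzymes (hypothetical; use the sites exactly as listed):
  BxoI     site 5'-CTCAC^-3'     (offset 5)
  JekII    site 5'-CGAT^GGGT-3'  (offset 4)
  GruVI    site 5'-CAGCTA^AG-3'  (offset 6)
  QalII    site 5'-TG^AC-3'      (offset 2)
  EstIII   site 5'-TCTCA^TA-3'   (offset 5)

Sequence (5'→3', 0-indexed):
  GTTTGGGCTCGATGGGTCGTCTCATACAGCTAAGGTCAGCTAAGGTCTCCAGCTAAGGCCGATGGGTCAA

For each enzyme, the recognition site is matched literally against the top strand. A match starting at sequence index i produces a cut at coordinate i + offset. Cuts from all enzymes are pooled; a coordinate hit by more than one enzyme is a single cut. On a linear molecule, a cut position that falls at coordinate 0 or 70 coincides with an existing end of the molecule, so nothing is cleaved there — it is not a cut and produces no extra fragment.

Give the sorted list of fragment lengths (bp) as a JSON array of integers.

Site scan:
  BxoI (CTCAC, off=5): no sites
  JekII (CGATGGGT, off=4): starts [9, 59] → cuts [13, 63]
  GruVI (CAGCTAAG, off=6): starts [26, 36, 49] → cuts [32, 42, 55]
  QalII (TGAC, off=2): no sites
  EstIII (TCTCATA, off=5): starts [19] → cuts [24]

Pooled cuts: [13, 24, 32, 42, 55, 63]

Fragment lengths:
  [0,13): 13 bp
  [13,24): 11 bp
  [24,32): 8 bp
  [32,42): 10 bp
  [42,55): 13 bp
  [55,63): 8 bp
  [63,70): 7 bp

[7,8,8,10,11,13,13]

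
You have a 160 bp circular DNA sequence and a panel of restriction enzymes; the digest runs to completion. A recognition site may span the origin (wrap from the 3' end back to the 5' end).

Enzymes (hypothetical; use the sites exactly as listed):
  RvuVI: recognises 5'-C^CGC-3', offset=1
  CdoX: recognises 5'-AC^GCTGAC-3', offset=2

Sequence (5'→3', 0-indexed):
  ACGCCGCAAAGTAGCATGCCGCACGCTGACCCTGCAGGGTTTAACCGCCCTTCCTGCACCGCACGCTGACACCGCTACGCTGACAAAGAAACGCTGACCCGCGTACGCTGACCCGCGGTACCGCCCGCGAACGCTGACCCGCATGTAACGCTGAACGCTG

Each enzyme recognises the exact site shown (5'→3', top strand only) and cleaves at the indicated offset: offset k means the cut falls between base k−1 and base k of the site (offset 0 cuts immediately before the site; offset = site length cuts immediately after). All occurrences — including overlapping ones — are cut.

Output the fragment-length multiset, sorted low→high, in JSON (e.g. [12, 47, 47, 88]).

Site scan:
  RvuVI CCGC/1: at [3, 18, 44, 58, 71, 98, 112, 120, 124, 138] ⇒ [4, 19, 45, 59, 72, 99, 113, 121, 125, 139]
  CdoX ACGCTGAC/2: at [22, 62, 76, 90, 104, 130, 154] ⇒ [24, 64, 78, 92, 106, 132, 156]

All cut coordinates (distinct, sorted): [4, 19, 24, 45, 59, 64, 72, 78, 92, 99, 106, 113, 121, 125, 132, 139, 156]

Fragment lengths:
  4→19: 15 bp
  19→24: 5 bp
  24→45: 21 bp
  45→59: 14 bp
  59→64: 5 bp
  64→72: 8 bp
  72→78: 6 bp
  78→92: 14 bp
  92→99: 7 bp
  99→106: 7 bp
  106→113: 7 bp
  113→121: 8 bp
  121→125: 4 bp
  125→132: 7 bp
  132→139: 7 bp
  139→156: 17 bp
  156→4 (wrap): 160-156+4 = 8 bp

[4,5,5,6,7,7,7,7,7,8,8,8,14,14,15,17,21]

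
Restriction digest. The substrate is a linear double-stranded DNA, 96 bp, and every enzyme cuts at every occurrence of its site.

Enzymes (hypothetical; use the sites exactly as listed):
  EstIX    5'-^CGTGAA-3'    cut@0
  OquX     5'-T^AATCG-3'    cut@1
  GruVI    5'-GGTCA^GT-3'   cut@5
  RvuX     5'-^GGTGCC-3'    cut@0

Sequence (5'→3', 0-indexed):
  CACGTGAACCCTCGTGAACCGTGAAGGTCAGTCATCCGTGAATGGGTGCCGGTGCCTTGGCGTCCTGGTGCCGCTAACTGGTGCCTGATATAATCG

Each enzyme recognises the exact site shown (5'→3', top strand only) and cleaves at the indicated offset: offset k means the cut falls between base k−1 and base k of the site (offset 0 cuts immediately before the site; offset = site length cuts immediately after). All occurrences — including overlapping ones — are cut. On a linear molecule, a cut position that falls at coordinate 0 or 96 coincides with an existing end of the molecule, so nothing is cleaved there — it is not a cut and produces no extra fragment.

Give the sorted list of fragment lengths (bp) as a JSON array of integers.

Site scan:
  EstIX (CGTGAA, off=0): starts [2, 12, 19, 36] → cuts [2, 12, 19, 36]
  OquX (TAATCG, off=1): starts [90] → cuts [91]
  GruVI (GGTCAGT, off=5): starts [25] → cuts [30]
  RvuX (GGTGCC, off=0): starts [44, 50, 66, 79] → cuts [44, 50, 66, 79]

All cut coordinates (distinct, sorted): [2, 12, 19, 30, 36, 44, 50, 66, 79, 91]

Fragments:
  [0,2): 2 bp
  [2,12): 10 bp
  [12,19): 7 bp
  [19,30): 11 bp
  [30,36): 6 bp
  [36,44): 8 bp
  [44,50): 6 bp
  [50,66): 16 bp
  [66,79): 13 bp
  [79,91): 12 bp
  [91,96): 5 bp

[2,5,6,6,7,8,10,11,12,13,16]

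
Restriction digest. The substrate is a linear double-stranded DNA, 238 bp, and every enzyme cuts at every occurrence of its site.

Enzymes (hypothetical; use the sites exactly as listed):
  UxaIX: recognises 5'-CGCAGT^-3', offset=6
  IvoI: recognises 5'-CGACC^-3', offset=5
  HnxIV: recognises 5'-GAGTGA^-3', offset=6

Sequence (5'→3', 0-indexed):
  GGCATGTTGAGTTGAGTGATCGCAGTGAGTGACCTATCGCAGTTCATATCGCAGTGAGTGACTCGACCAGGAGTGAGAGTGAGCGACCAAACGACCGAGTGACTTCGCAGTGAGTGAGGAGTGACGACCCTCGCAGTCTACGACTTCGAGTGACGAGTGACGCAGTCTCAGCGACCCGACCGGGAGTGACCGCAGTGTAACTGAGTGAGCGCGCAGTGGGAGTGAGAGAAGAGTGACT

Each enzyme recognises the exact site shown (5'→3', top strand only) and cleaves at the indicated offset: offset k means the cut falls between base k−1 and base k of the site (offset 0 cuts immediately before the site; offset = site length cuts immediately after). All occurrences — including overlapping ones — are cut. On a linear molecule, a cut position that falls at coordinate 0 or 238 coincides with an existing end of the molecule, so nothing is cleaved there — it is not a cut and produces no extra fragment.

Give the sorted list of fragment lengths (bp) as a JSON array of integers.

Scan for sites:
  UxaIX CGCAGT/6: at [20, 37, 49, 105, 131, 160, 190, 211] ⇒ [26, 43, 55, 111, 137, 166, 196, 217]
  IvoI CGACC/5: at [63, 83, 91, 124, 171, 176] ⇒ [68, 88, 96, 129, 176, 181]
  HnxIV GAGTGA/6: at [13, 26, 55, 70, 76, 96, 111, 118, 147, 154, 183, 202, 219, 230] ⇒ [19, 32, 61, 76, 82, 102, 117, 124, 153, 160, 189, 208, 225, 236]

Pooled cuts: [19, 26, 32, 43, 55, 61, 68, 76, 82, 88, 96, 102, 111, 117, 124, 129, 137, 153, 160, 166, 176, 181, 189, 196, 208, 217, 225, 236]

Fragment lengths:
  [0,19): 19 bp
  [19,26): 7 bp
  [26,32): 6 bp
  [32,43): 11 bp
  [43,55): 12 bp
  [55,61): 6 bp
  [61,68): 7 bp
  [68,76): 8 bp
  [76,82): 6 bp
  [82,88): 6 bp
  [88,96): 8 bp
  [96,102): 6 bp
  [102,111): 9 bp
  [111,117): 6 bp
  [117,124): 7 bp
  [124,129): 5 bp
  [129,137): 8 bp
  [137,153): 16 bp
  [153,160): 7 bp
  [160,166): 6 bp
  [166,176): 10 bp
  [176,181): 5 bp
  [181,189): 8 bp
  [189,196): 7 bp
  [196,208): 12 bp
  [208,217): 9 bp
  [217,225): 8 bp
  [225,236): 11 bp
  [236,238): 2 bp

[2,5,5,6,6,6,6,6,6,6,7,7,7,7,7,8,8,8,8,8,9,9,10,11,11,12,12,16,19]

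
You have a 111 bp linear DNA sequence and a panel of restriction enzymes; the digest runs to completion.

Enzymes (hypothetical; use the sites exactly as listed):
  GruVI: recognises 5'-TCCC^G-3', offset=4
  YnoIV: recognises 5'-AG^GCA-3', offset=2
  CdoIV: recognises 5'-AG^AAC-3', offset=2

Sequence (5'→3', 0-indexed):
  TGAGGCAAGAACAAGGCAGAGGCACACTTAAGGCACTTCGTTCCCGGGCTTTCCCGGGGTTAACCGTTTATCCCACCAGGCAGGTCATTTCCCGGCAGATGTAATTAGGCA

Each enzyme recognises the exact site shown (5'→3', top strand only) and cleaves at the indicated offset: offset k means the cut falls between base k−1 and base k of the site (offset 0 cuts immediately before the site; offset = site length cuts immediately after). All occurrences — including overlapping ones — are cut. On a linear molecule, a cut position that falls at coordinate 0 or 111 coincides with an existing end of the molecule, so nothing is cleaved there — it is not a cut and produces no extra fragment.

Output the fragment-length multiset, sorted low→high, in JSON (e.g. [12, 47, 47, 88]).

Per-enzyme occurrences:
  GruVI TCCCG/4: at [41, 51, 89] ⇒ [45, 55, 93]
  YnoIV AGGCA/2: at [2, 13, 19, 30, 77, 106] ⇒ [4, 15, 21, 32, 79, 108]
  CdoIV AGAAC/2: at [7] ⇒ [9]

All cut coordinates (distinct, sorted): [4, 9, 15, 21, 32, 45, 55, 79, 93, 108]

Fragment lengths:
  [0,4): 4 bp
  [4,9): 5 bp
  [9,15): 6 bp
  [15,21): 6 bp
  [21,32): 11 bp
  [32,45): 13 bp
  [45,55): 10 bp
  [55,79): 24 bp
  [79,93): 14 bp
  [93,108): 15 bp
  [108,111): 3 bp

[3,4,5,6,6,10,11,13,14,15,24]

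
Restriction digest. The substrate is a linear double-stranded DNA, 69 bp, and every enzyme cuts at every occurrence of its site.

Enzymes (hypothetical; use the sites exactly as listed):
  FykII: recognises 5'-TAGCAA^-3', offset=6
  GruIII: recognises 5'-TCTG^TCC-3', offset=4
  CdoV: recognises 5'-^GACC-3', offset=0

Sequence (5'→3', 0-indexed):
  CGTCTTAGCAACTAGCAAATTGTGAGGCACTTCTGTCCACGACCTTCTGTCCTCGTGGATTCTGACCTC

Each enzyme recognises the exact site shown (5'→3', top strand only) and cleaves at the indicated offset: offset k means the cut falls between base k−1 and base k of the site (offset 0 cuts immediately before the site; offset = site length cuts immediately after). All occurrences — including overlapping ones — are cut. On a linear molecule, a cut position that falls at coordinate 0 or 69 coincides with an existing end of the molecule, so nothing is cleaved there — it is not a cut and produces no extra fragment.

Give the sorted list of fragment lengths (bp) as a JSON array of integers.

Site scan:
  FykII TAGCAA/6: at [5, 12] ⇒ [11, 18]
  GruIII TCTGTCC/4: at [31, 45] ⇒ [35, 49]
  CdoV GACC/0: at [40, 63] ⇒ [40, 63]

Pooled cuts: [11, 18, 35, 40, 49, 63]

Fragment lengths:
  [0,11): 11 bp
  [11,18): 7 bp
  [18,35): 17 bp
  [35,40): 5 bp
  [40,49): 9 bp
  [49,63): 14 bp
  [63,69): 6 bp

[5,6,7,9,11,14,17]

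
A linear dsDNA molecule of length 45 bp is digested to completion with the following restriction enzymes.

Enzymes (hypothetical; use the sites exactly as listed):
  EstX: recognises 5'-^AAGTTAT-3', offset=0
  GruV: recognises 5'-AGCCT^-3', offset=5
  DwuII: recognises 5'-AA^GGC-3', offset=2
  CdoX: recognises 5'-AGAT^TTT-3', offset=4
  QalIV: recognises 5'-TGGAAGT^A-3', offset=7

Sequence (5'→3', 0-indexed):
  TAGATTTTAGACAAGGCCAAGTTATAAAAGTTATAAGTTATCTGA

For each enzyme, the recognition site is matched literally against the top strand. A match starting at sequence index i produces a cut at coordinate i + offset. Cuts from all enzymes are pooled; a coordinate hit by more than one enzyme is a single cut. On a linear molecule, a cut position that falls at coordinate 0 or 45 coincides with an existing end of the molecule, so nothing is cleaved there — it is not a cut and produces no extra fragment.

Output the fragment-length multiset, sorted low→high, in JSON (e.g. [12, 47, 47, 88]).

[4,5,7,9,9,11]

Scan for sites:
  EstX (AAGTTAT, off=0): starts [18, 27, 34] → cuts [18, 27, 34]
  GruV (AGCCT, off=5): no sites
  DwuII (AAGGC, off=2): starts [12] → cuts [14]
  CdoX (AGATTTT, off=4): starts [1] → cuts [5]
  QalIV (TGGAAGTA, off=7): no sites

Pooled cuts: [5, 14, 18, 27, 34]

Fragments:
  [0,5): 5 bp
  [5,14): 9 bp
  [14,18): 4 bp
  [18,27): 9 bp
  [27,34): 7 bp
  [34,45): 11 bp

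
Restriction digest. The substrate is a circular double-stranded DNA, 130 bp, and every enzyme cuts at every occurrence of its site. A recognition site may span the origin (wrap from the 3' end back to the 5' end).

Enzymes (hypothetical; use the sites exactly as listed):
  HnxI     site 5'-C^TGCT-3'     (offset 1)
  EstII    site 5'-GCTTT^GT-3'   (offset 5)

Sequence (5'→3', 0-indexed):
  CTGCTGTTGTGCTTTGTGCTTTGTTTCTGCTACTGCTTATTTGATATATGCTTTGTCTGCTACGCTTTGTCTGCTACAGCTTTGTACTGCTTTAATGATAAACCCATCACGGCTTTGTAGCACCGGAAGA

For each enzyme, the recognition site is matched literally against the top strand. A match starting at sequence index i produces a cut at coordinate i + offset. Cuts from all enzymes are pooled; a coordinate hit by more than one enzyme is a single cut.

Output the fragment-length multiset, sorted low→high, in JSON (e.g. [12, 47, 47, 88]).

[3,3,4,5,6,7,11,12,14,15,21,29]

Site scan:
  HnxI CTGCT/1: at [0, 26, 32, 56, 70, 86] ⇒ [1, 27, 33, 57, 71, 87]
  EstII GCTTTGT/5: at [10, 17, 49, 63, 78, 111] ⇒ [15, 22, 54, 68, 83, 116]

Pooled cuts: [1, 15, 22, 27, 33, 54, 57, 68, 71, 83, 87, 116]

Fragment lengths:
  1→15: 14 bp
  15→22: 7 bp
  22→27: 5 bp
  27→33: 6 bp
  33→54: 21 bp
  54→57: 3 bp
  57→68: 11 bp
  68→71: 3 bp
  71→83: 12 bp
  83→87: 4 bp
  87→116: 29 bp
  116→1 (wrap): 130-116+1 = 15 bp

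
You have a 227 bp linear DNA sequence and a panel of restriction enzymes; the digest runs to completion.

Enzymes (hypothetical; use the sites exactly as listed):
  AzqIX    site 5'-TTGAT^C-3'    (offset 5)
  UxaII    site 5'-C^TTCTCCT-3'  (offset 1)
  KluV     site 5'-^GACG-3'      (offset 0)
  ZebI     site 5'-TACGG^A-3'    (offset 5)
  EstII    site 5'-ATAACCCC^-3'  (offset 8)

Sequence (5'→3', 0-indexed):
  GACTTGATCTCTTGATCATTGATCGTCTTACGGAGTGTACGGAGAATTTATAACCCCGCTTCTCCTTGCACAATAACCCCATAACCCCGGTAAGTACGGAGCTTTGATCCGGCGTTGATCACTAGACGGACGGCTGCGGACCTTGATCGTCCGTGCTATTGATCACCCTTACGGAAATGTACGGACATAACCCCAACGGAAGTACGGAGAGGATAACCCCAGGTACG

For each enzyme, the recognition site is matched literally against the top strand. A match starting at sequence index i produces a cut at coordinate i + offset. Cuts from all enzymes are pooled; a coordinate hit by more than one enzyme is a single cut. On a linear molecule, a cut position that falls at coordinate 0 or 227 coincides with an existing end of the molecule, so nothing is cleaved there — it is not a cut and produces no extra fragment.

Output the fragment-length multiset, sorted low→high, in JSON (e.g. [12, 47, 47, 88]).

Scan for sites:
  AzqIX TTGATC/5: at [3, 11, 18, 103, 114, 142, 158] ⇒ [8, 16, 23, 108, 119, 147, 163]
  UxaII CTTCTCCT/1: at [58] ⇒ [59]
  KluV GACG/0: at [124, 128] ⇒ [124, 128]
  ZebI TACGGA/5: at [28, 37, 94, 169, 179, 202] ⇒ [33, 42, 99, 174, 184, 207]
  EstII ATAACCCC/8: at [49, 72, 80, 186, 212] ⇒ [57, 80, 88, 194, 220]

Pooled cuts: [8, 16, 23, 33, 42, 57, 59, 80, 88, 99, 108, 119, 124, 128, 147, 163, 174, 184, 194, 207, 220]

Fragment lengths:
  [0,8): 8 bp
  [8,16): 8 bp
  [16,23): 7 bp
  [23,33): 10 bp
  [33,42): 9 bp
  [42,57): 15 bp
  [57,59): 2 bp
  [59,80): 21 bp
  [80,88): 8 bp
  [88,99): 11 bp
  [99,108): 9 bp
  [108,119): 11 bp
  [119,124): 5 bp
  [124,128): 4 bp
  [128,147): 19 bp
  [147,163): 16 bp
  [163,174): 11 bp
  [174,184): 10 bp
  [184,194): 10 bp
  [194,207): 13 bp
  [207,220): 13 bp
  [220,227): 7 bp

[2,4,5,7,7,8,8,8,9,9,10,10,10,11,11,11,13,13,15,16,19,21]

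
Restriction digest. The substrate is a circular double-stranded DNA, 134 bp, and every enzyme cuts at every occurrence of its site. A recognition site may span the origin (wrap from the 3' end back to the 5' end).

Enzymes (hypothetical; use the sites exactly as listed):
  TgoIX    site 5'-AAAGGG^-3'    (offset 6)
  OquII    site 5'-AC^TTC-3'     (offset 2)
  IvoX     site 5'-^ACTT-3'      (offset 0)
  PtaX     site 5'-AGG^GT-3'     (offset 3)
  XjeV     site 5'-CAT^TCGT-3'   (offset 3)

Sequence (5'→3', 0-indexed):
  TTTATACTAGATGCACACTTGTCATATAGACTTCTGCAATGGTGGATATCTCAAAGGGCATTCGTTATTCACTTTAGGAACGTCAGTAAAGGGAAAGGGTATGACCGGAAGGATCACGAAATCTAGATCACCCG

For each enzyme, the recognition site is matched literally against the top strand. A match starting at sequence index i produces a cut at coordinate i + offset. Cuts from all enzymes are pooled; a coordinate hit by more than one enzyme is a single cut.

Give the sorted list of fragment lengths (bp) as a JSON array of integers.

[1,2,3,5,9,13,23,27,51]

Scan for sites:
  TgoIX AAAGGG/6: at [52, 87, 93] ⇒ [58, 93, 99]
  OquII ACTTC/2: at [29] ⇒ [31]
  IvoX ACTT/0: at [16, 29, 70] ⇒ [16, 29, 70]
  PtaX AGGGT/3: at [95] ⇒ [98]
  XjeV CATTCGT/3: at [58] ⇒ [61]

Pooled cuts: [16, 29, 31, 58, 61, 70, 93, 98, 99]

Fragments:
  16→29: 13 bp
  29→31: 2 bp
  31→58: 27 bp
  58→61: 3 bp
  61→70: 9 bp
  70→93: 23 bp
  93→98: 5 bp
  98→99: 1 bp
  99→16 (wrap): 134-99+16 = 51 bp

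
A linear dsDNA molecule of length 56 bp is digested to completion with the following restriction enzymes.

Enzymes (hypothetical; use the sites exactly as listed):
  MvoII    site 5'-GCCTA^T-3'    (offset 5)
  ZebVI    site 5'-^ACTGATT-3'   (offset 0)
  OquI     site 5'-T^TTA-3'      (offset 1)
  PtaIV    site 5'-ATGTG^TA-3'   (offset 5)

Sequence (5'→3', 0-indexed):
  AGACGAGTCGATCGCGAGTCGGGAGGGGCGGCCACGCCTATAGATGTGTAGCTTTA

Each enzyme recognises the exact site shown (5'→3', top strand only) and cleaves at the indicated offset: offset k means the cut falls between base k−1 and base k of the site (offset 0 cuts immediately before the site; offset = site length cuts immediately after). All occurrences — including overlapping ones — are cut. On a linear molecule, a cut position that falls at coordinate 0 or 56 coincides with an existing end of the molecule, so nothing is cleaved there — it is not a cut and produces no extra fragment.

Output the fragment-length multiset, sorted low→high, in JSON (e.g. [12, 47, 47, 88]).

[3,5,8,40]

Site scan:
  MvoII GCCTAT/5: at [35] ⇒ [40]
  ZebVI (ACTGATT, off=0): no sites
  OquI TTTA/1: at [52] ⇒ [53]
  PtaIV ATGTGTA/5: at [43] ⇒ [48]

Pooled cuts: [40, 48, 53]

Fragment lengths:
  [0,40): 40 bp
  [40,48): 8 bp
  [48,53): 5 bp
  [53,56): 3 bp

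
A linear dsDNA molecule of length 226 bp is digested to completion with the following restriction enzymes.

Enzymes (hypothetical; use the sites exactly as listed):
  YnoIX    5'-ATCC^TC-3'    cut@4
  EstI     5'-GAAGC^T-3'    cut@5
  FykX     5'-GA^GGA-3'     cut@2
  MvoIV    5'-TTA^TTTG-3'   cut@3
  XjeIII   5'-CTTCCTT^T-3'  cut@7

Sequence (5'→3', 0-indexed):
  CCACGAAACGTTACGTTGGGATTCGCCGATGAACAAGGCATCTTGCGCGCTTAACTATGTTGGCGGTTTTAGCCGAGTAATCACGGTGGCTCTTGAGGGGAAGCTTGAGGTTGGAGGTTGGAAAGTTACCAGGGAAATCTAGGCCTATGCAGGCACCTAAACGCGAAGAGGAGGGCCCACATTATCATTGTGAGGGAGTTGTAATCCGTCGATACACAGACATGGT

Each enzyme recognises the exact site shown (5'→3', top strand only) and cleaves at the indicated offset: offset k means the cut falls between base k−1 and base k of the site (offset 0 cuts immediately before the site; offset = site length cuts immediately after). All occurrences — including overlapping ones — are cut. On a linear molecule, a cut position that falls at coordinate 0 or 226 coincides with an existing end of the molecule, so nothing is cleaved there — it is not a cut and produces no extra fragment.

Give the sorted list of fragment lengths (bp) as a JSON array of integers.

[57,65,104]

Per-enzyme occurrences:
  YnoIX (ATCCTC, off=4): no sites
  EstI GAAGCT/5: at [99] ⇒ [104]
  FykX GAGGA/2: at [167] ⇒ [169]
  MvoIV (TTATTTG, off=3): no sites
  XjeIII (CTTCCTTT, off=7): no sites

Pooled cuts: [104, 169]

Fragment lengths:
  [0,104): 104 bp
  [104,169): 65 bp
  [169,226): 57 bp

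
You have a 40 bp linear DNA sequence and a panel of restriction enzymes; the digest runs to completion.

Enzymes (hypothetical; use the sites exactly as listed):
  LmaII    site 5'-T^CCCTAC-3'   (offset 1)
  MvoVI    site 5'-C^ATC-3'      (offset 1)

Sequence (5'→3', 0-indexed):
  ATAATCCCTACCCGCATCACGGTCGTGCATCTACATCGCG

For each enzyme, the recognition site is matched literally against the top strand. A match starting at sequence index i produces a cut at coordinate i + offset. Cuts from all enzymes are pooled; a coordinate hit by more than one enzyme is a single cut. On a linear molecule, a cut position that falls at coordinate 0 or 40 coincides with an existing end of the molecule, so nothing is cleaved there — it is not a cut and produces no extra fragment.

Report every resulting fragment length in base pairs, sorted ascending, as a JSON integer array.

Scan for sites:
  LmaII (TCCCTAC, off=1): starts [4] → cuts [5]
  MvoVI (CATC, off=1): starts [14, 27, 33] → cuts [15, 28, 34]

Pooled cuts: [5, 15, 28, 34]

Fragment lengths:
  [0,5): 5 bp
  [5,15): 10 bp
  [15,28): 13 bp
  [28,34): 6 bp
  [34,40): 6 bp

[5,6,6,10,13]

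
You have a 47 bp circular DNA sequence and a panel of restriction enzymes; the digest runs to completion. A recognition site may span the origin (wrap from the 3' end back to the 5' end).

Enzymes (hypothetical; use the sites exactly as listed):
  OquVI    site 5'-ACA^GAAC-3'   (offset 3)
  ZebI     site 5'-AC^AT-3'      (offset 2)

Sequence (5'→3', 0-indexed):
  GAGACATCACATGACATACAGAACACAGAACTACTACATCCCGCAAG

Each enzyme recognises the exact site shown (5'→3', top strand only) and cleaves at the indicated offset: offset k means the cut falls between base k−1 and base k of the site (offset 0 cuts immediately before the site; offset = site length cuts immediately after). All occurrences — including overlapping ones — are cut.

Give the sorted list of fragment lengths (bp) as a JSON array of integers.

[5,5,5,7,10,15]

Scan for sites:
  OquVI ACAGAAC/3: at [17, 24] ⇒ [20, 27]
  ZebI ACAT/2: at [3, 8, 13, 35] ⇒ [5, 10, 15, 37]

Pooled cuts: [5, 10, 15, 20, 27, 37]

Fragment lengths:
  5→10: 5 bp
  10→15: 5 bp
  15→20: 5 bp
  20→27: 7 bp
  27→37: 10 bp
  37→5 (wrap): 47-37+5 = 15 bp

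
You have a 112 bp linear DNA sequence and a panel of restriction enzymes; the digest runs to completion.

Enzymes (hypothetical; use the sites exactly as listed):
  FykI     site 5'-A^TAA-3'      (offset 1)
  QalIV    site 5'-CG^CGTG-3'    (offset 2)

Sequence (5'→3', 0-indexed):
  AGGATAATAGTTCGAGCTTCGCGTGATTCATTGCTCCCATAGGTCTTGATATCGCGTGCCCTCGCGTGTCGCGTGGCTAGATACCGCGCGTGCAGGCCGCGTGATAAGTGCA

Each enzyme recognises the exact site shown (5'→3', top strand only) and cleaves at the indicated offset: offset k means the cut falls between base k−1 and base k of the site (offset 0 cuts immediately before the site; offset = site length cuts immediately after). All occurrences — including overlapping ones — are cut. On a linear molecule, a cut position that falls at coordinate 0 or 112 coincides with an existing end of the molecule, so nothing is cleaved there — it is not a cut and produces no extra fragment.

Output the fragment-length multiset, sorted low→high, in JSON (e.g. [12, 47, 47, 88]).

Site scan:
  FykI (ATAA, off=1): starts [3, 103] → cuts [4, 104]
  QalIV (CGCGTG, off=2): starts [19, 52, 62, 69, 86, 97] → cuts [21, 54, 64, 71, 88, 99]

All cut coordinates (distinct, sorted): [4, 21, 54, 64, 71, 88, 99, 104]

Fragment lengths:
  [0,4): 4 bp
  [4,21): 17 bp
  [21,54): 33 bp
  [54,64): 10 bp
  [64,71): 7 bp
  [71,88): 17 bp
  [88,99): 11 bp
  [99,104): 5 bp
  [104,112): 8 bp

[4,5,7,8,10,11,17,17,33]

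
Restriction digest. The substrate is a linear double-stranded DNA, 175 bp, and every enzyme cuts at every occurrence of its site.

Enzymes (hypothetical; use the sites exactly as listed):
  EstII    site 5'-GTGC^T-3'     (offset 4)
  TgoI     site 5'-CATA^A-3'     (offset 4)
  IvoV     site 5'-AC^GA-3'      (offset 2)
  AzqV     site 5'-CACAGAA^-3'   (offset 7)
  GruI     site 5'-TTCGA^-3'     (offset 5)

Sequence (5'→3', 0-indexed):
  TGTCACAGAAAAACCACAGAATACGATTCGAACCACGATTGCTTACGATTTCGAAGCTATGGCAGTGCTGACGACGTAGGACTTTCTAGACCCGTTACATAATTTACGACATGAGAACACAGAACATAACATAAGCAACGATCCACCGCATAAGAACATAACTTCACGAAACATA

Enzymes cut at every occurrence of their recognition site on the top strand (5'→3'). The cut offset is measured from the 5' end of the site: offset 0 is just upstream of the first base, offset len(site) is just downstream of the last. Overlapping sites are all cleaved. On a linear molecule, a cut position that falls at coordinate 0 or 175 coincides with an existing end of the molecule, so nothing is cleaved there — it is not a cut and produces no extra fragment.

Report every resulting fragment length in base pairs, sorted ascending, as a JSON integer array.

[3,4,4,5,5,6,6,7,7,8,8,8,10,10,11,13,14,17,29]

Site scan:
  EstII GTGCT/4: at [64] ⇒ [68]
  TgoI CATAA/4: at [97, 124, 129, 148, 156] ⇒ [101, 128, 133, 152, 160]
  IvoV ACGA/2: at [22, 34, 44, 70, 105, 137, 165] ⇒ [24, 36, 46, 72, 107, 139, 167]
  AzqV CACAGAA/7: at [3, 14, 117] ⇒ [10, 21, 124]
  GruI TTCGA/5: at [26, 49] ⇒ [31, 54]

Pooled cuts: [10, 21, 24, 31, 36, 46, 54, 68, 72, 101, 107, 124, 128, 133, 139, 152, 160, 167]

Fragments:
  [0,10): 10 bp
  [10,21): 11 bp
  [21,24): 3 bp
  [24,31): 7 bp
  [31,36): 5 bp
  [36,46): 10 bp
  [46,54): 8 bp
  [54,68): 14 bp
  [68,72): 4 bp
  [72,101): 29 bp
  [101,107): 6 bp
  [107,124): 17 bp
  [124,128): 4 bp
  [128,133): 5 bp
  [133,139): 6 bp
  [139,152): 13 bp
  [152,160): 8 bp
  [160,167): 7 bp
  [167,175): 8 bp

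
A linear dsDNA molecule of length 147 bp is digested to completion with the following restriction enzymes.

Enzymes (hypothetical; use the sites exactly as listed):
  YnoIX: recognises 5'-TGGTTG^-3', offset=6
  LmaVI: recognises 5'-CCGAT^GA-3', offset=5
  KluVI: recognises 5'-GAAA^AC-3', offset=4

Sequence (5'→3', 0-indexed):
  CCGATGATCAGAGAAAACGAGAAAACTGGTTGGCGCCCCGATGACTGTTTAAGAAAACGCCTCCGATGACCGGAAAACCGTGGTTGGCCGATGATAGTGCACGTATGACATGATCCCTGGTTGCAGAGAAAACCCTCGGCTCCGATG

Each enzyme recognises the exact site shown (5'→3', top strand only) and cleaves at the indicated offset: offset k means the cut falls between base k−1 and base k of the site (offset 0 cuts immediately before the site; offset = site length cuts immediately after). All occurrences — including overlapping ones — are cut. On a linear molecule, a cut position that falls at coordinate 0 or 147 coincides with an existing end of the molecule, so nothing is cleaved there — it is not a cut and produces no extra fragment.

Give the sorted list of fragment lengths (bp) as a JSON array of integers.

Per-enzyme occurrences:
  YnoIX TGGTTG/6: at [26, 80, 117] ⇒ [32, 86, 123]
  LmaVI CCGATGA/5: at [0, 37, 62, 87] ⇒ [5, 42, 67, 92]
  KluVI GAAAAC/4: at [12, 20, 52, 72, 127] ⇒ [16, 24, 56, 76, 131]

Pooled cuts: [5, 16, 24, 32, 42, 56, 67, 76, 86, 92, 123, 131]

Fragment lengths:
  [0,5): 5 bp
  [5,16): 11 bp
  [16,24): 8 bp
  [24,32): 8 bp
  [32,42): 10 bp
  [42,56): 14 bp
  [56,67): 11 bp
  [67,76): 9 bp
  [76,86): 10 bp
  [86,92): 6 bp
  [92,123): 31 bp
  [123,131): 8 bp
  [131,147): 16 bp

[5,6,8,8,8,9,10,10,11,11,14,16,31]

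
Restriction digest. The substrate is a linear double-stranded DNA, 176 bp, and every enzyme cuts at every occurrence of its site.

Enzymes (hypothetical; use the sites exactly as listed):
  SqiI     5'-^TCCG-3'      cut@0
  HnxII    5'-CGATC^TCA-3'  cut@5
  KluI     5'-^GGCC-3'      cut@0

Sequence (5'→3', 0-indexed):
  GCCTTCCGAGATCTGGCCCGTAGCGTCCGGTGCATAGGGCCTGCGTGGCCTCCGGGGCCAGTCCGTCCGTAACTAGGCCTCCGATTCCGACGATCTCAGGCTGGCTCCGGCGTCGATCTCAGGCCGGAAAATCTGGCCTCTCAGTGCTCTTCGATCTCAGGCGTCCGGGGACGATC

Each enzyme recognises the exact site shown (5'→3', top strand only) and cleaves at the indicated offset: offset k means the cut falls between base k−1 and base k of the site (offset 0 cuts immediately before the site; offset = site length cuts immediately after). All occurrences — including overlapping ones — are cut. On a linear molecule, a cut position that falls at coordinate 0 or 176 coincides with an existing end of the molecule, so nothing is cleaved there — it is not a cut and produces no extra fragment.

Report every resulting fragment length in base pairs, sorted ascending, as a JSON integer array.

[3,4,4,4,4,5,6,6,7,9,10,10,10,10,11,12,13,13,13,22]

Site scan:
  SqiI TCCG/0: at [4, 25, 50, 61, 65, 79, 85, 105, 163] ⇒ [4, 25, 50, 61, 65, 79, 85, 105, 163]
  HnxII CGATCTCA/5: at [90, 113, 151] ⇒ [95, 118, 156]
  KluI GGCC/0: at [14, 37, 46, 55, 75, 121, 134] ⇒ [14, 37, 46, 55, 75, 121, 134]

Pooled cuts: [4, 14, 25, 37, 46, 50, 55, 61, 65, 75, 79, 85, 95, 105, 118, 121, 134, 156, 163]

Fragment lengths:
  [0,4): 4 bp
  [4,14): 10 bp
  [14,25): 11 bp
  [25,37): 12 bp
  [37,46): 9 bp
  [46,50): 4 bp
  [50,55): 5 bp
  [55,61): 6 bp
  [61,65): 4 bp
  [65,75): 10 bp
  [75,79): 4 bp
  [79,85): 6 bp
  [85,95): 10 bp
  [95,105): 10 bp
  [105,118): 13 bp
  [118,121): 3 bp
  [121,134): 13 bp
  [134,156): 22 bp
  [156,163): 7 bp
  [163,176): 13 bp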